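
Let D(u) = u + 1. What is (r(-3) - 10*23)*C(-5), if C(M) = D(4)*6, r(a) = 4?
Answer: -6780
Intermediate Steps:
D(u) = 1 + u
C(M) = 30 (C(M) = (1 + 4)*6 = 5*6 = 30)
(r(-3) - 10*23)*C(-5) = (4 - 10*23)*30 = (4 - 230)*30 = -226*30 = -6780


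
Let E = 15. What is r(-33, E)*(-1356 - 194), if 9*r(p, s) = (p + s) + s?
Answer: 1550/3 ≈ 516.67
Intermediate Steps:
r(p, s) = p/9 + 2*s/9 (r(p, s) = ((p + s) + s)/9 = (p + 2*s)/9 = p/9 + 2*s/9)
r(-33, E)*(-1356 - 194) = ((1/9)*(-33) + (2/9)*15)*(-1356 - 194) = (-11/3 + 10/3)*(-1550) = -1/3*(-1550) = 1550/3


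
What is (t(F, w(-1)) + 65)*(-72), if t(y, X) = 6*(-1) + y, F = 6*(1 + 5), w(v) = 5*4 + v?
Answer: -6840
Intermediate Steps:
w(v) = 20 + v
F = 36 (F = 6*6 = 36)
t(y, X) = -6 + y
(t(F, w(-1)) + 65)*(-72) = ((-6 + 36) + 65)*(-72) = (30 + 65)*(-72) = 95*(-72) = -6840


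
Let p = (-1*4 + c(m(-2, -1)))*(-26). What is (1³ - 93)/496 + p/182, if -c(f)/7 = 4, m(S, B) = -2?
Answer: 3807/868 ≈ 4.3859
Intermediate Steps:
c(f) = -28 (c(f) = -7*4 = -28)
p = 832 (p = (-1*4 - 28)*(-26) = (-4 - 28)*(-26) = -32*(-26) = 832)
(1³ - 93)/496 + p/182 = (1³ - 93)/496 + 832/182 = (1 - 93)*(1/496) + 832*(1/182) = -92*1/496 + 32/7 = -23/124 + 32/7 = 3807/868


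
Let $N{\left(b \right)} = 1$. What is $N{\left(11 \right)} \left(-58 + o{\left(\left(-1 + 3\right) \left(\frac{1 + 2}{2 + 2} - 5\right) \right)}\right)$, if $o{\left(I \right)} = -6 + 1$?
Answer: $-63$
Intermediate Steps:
$o{\left(I \right)} = -5$
$N{\left(11 \right)} \left(-58 + o{\left(\left(-1 + 3\right) \left(\frac{1 + 2}{2 + 2} - 5\right) \right)}\right) = 1 \left(-58 - 5\right) = 1 \left(-63\right) = -63$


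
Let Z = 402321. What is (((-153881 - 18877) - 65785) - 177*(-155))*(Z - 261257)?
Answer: -29779738912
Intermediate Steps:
(((-153881 - 18877) - 65785) - 177*(-155))*(Z - 261257) = (((-153881 - 18877) - 65785) - 177*(-155))*(402321 - 261257) = ((-172758 - 65785) + 27435)*141064 = (-238543 + 27435)*141064 = -211108*141064 = -29779738912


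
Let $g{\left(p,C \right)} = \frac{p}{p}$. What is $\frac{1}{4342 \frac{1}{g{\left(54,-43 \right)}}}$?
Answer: $\frac{1}{4342} \approx 0.00023031$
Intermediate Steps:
$g{\left(p,C \right)} = 1$
$\frac{1}{4342 \frac{1}{g{\left(54,-43 \right)}}} = \frac{1}{4342 \cdot 1^{-1}} = \frac{1}{4342 \cdot 1} = \frac{1}{4342}$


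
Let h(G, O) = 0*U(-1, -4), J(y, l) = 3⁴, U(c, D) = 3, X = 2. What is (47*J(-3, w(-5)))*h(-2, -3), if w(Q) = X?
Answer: 0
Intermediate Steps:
w(Q) = 2
J(y, l) = 81
h(G, O) = 0 (h(G, O) = 0*3 = 0)
(47*J(-3, w(-5)))*h(-2, -3) = (47*81)*0 = 3807*0 = 0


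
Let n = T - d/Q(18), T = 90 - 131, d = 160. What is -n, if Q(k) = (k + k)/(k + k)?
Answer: 201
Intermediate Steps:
T = -41
Q(k) = 1 (Q(k) = (2*k)/((2*k)) = (2*k)*(1/(2*k)) = 1)
n = -201 (n = -41 - 160/1 = -41 - 160 = -201)
-n = -1*(-201) = 201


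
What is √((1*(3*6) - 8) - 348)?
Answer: 13*I*√2 ≈ 18.385*I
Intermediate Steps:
√((1*(3*6) - 8) - 348) = √((1*18 - 8) - 348) = √((18 - 8) - 348) = √(10 - 348) = √(-338) = 13*I*√2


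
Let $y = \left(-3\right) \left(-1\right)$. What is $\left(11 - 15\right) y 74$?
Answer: $-888$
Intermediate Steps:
$y = 3$
$\left(11 - 15\right) y 74 = \left(11 - 15\right) 3 \cdot 74 = \left(-4\right) 3 \cdot 74 = \left(-12\right) 74 = -888$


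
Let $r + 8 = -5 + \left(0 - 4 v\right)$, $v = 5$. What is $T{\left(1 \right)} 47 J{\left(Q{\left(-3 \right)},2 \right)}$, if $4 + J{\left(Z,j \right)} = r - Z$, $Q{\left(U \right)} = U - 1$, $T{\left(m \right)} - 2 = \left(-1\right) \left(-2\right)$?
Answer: $-6204$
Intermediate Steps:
$T{\left(m \right)} = 4$ ($T{\left(m \right)} = 2 - -2 = 2 + 2 = 4$)
$r = -33$ ($r = -8 + \left(-5 + \left(0 - 20\right)\right) = -8 - 25 = -33$)
$Q{\left(U \right)} = -1 + U$
$J{\left(Z,j \right)} = -37 - Z$ ($J{\left(Z,j \right)} = -4 - \left(33 + Z\right) = -37 - Z$)
$T{\left(1 \right)} 47 J{\left(Q{\left(-3 \right)},2 \right)} = 4 \cdot 47 \left(-37 - \left(-1 - 3\right)\right) = 188 \left(-37 - -4\right) = 188 \left(-37 + 4\right) = 188 \left(-33\right) = -6204$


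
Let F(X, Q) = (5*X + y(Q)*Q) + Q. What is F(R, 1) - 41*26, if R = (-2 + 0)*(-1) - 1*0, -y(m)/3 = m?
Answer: -1058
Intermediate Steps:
y(m) = -3*m
R = 2 (R = -2*(-1) + 0 = 2 + 0 = 2)
F(X, Q) = Q - 3*Q² + 5*X (F(X, Q) = (5*X + (-3*Q)*Q) + Q = (5*X - 3*Q²) + Q = (-3*Q² + 5*X) + Q = Q - 3*Q² + 5*X)
F(R, 1) - 41*26 = (1 - 3*1² + 5*2) - 41*26 = (1 - 3*1 + 10) - 1066 = (1 - 3 + 10) - 1066 = 8 - 1066 = -1058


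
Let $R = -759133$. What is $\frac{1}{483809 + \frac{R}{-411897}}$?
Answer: $\frac{411897}{199280234806} \approx 2.0669 \cdot 10^{-6}$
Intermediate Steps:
$\frac{1}{483809 + \frac{R}{-411897}} = \frac{1}{483809 - \frac{759133}{-411897}} = \frac{1}{483809 - - \frac{759133}{411897}} = \frac{1}{483809 + \frac{759133}{411897}} = \frac{1}{\frac{199280234806}{411897}} = \frac{411897}{199280234806}$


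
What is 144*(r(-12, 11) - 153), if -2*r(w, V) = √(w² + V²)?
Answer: -22032 - 72*√265 ≈ -23204.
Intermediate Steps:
r(w, V) = -√(V² + w²)/2 (r(w, V) = -√(w² + V²)/2 = -√(V² + w²)/2)
144*(r(-12, 11) - 153) = 144*(-√(11² + (-12)²)/2 - 153) = 144*(-√(121 + 144)/2 - 153) = 144*(-√265/2 - 153) = 144*(-153 - √265/2) = -22032 - 72*√265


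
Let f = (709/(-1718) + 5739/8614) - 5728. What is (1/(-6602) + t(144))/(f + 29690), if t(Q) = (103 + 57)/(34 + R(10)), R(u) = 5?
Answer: 3907936547353/22826315824921050 ≈ 0.00017120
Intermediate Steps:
t(Q) = 160/39 (t(Q) = (103 + 57)/(34 + 5) = 160/39)
f = -21191017995/3699713 (f = (709*(-1/1718) + 5739*(1/8614)) - 5728 = (-709/1718 + 5739/8614) - 5728 = 938069/3699713 - 5728 = -21191017995/3699713 ≈ -5727.8)
(1/(-6602) + t(144))/(f + 29690) = (1/(-6602) + 160/39)/(-21191017995/3699713 + 29690) = (-1/6602 + 160/39)/(88653460975/3699713) = (1056281/257478)*(3699713/88653460975) = 3907936547353/22826315824921050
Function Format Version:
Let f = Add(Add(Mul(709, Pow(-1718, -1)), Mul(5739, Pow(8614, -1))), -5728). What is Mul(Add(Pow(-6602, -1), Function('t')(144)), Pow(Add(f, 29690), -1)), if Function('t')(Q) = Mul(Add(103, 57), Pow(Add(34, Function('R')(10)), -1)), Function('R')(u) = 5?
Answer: Rational(3907936547353, 22826315824921050) ≈ 0.00017120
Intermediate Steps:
Function('t')(Q) = Rational(160, 39) (Function('t')(Q) = Mul(Add(103, 57), Pow(Add(34, 5), -1)) = Mul(160, Pow(39, -1)) = Mul(160, Rational(1, 39)) = Rational(160, 39))
f = Rational(-21191017995, 3699713) (f = Add(Add(Mul(709, Rational(-1, 1718)), Mul(5739, Rational(1, 8614))), -5728) = Add(Add(Rational(-709, 1718), Rational(5739, 8614)), -5728) = Add(Rational(938069, 3699713), -5728) = Rational(-21191017995, 3699713) ≈ -5727.8)
Mul(Add(Pow(-6602, -1), Function('t')(144)), Pow(Add(f, 29690), -1)) = Mul(Add(Pow(-6602, -1), Rational(160, 39)), Pow(Add(Rational(-21191017995, 3699713), 29690), -1)) = Mul(Add(Rational(-1, 6602), Rational(160, 39)), Pow(Rational(88653460975, 3699713), -1)) = Mul(Rational(1056281, 257478), Rational(3699713, 88653460975)) = Rational(3907936547353, 22826315824921050)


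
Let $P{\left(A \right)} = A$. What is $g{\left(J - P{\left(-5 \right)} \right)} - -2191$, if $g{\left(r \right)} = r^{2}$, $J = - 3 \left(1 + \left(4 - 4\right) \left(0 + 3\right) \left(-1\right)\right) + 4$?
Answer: $2227$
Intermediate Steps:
$J = 1$ ($J = - 3 \left(1 + 0 \cdot 3 \left(-1\right)\right) + 4 = - 3 \left(1 + 0 \left(-1\right)\right) + 4 = - 3 \left(1 + 0\right) + 4 = \left(-3\right) 1 + 4 = -3 + 4 = 1$)
$g{\left(J - P{\left(-5 \right)} \right)} - -2191 = \left(1 - -5\right)^{2} - -2191 = \left(1 + 5\right)^{2} + 2191 = 6^{2} + 2191 = 36 + 2191 = 2227$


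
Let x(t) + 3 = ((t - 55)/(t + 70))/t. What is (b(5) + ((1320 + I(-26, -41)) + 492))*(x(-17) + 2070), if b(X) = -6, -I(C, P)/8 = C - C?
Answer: 3363564834/901 ≈ 3.7331e+6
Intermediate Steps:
I(C, P) = 0 (I(C, P) = -8*(C - C) = -8*0 = 0)
x(t) = -3 + (-55 + t)/(t*(70 + t)) (x(t) = -3 + ((t - 55)/(t + 70))/t = -3 + ((-55 + t)/(70 + t))/t = -3 + (-55 + t)/(t*(70 + t)))
(b(5) + ((1320 + I(-26, -41)) + 492))*(x(-17) + 2070) = (-6 + ((1320 + 0) + 492))*((-55 - 209*(-17) - 3*(-17)²)/((-17)*(70 - 17)) + 2070) = (-6 + (1320 + 492))*(-1/17*(-55 + 3553 - 3*289)/53 + 2070) = (-6 + 1812)*(-1/17*1/53*(-55 + 3553 - 867) + 2070) = 1806*(-1/17*1/53*2631 + 2070) = 1806*(-2631/901 + 2070) = 1806*(1862439/901) = 3363564834/901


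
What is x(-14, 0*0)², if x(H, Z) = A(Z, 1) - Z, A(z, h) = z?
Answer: 0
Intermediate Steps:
x(H, Z) = 0 (x(H, Z) = Z - Z = 0)
x(-14, 0*0)² = 0² = 0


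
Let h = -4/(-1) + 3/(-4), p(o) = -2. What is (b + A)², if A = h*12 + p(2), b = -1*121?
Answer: 7056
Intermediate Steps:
h = 13/4 (h = -4*(-1) + 3*(-¼) = 4 - ¾ = 13/4 ≈ 3.2500)
b = -121
A = 37 (A = (13/4)*12 - 2 = 39 - 2 = 37)
(b + A)² = (-121 + 37)² = (-84)² = 7056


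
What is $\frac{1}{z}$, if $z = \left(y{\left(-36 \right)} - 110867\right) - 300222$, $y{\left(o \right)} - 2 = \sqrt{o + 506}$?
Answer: $- \frac{411087}{168992521099} - \frac{\sqrt{470}}{168992521099} \approx -2.4327 \cdot 10^{-6}$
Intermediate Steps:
$y{\left(o \right)} = 2 + \sqrt{506 + o}$ ($y{\left(o \right)} = 2 + \sqrt{o + 506} = 2 + \sqrt{506 + o}$)
$z = -411087 + \sqrt{470}$ ($z = \left(\left(2 + \sqrt{506 - 36}\right) - 110867\right) - 300222 = \left(\left(2 + \sqrt{470}\right) - 110867\right) - 300222 = \left(-110865 + \sqrt{470}\right) - 300222 = -411087 + \sqrt{470} \approx -4.1107 \cdot 10^{5}$)
$\frac{1}{z} = \frac{1}{-411087 + \sqrt{470}}$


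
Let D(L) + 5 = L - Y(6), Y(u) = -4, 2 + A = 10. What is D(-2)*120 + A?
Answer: -352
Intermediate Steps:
A = 8 (A = -2 + 10 = 8)
D(L) = -1 + L (D(L) = -5 + (L - 1*(-4)) = -5 + (L + 4) = -5 + (4 + L) = -1 + L)
D(-2)*120 + A = (-1 - 2)*120 + 8 = -3*120 + 8 = -360 + 8 = -352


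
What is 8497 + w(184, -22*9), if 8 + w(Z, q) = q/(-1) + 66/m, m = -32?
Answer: 138959/16 ≈ 8684.9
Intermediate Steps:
w(Z, q) = -161/16 - q (w(Z, q) = -8 + (q/(-1) + 66/(-32)) = -8 + (q*(-1) + 66*(-1/32)) = -8 + (-q - 33/16) = -8 + (-33/16 - q) = -161/16 - q)
8497 + w(184, -22*9) = 8497 + (-161/16 - (-22)*9) = 8497 + (-161/16 - 1*(-198)) = 8497 + (-161/16 + 198) = 8497 + 3007/16 = 138959/16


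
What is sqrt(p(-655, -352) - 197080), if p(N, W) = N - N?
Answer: 2*I*sqrt(49270) ≈ 443.94*I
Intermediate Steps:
p(N, W) = 0
sqrt(p(-655, -352) - 197080) = sqrt(0 - 197080) = sqrt(-197080) = 2*I*sqrt(49270)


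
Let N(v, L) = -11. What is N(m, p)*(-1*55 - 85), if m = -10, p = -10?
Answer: 1540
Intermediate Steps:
N(m, p)*(-1*55 - 85) = -11*(-1*55 - 85) = -11*(-55 - 85) = -11*(-140) = 1540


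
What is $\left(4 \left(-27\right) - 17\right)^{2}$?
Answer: $15625$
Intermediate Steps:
$\left(4 \left(-27\right) - 17\right)^{2} = \left(-108 - 17\right)^{2} = \left(-125\right)^{2} = 15625$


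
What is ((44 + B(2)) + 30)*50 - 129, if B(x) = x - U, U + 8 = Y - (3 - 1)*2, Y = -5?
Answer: 4521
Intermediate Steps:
U = -17 (U = -8 + (-5 - (3 - 1)*2) = -8 + (-5 - 2*2) = -8 + (-5 - 1*4) = -8 + (-5 - 4) = -8 - 9 = -17)
B(x) = 17 + x (B(x) = x - 1*(-17) = x + 17 = 17 + x)
((44 + B(2)) + 30)*50 - 129 = ((44 + (17 + 2)) + 30)*50 - 129 = ((44 + 19) + 30)*50 - 129 = (63 + 30)*50 - 129 = 93*50 - 129 = 4650 - 129 = 4521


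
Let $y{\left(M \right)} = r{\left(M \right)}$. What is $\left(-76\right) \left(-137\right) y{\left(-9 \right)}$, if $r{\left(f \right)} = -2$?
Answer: $-20824$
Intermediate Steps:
$y{\left(M \right)} = -2$
$\left(-76\right) \left(-137\right) y{\left(-9 \right)} = \left(-76\right) \left(-137\right) \left(-2\right) = 10412 \left(-2\right) = -20824$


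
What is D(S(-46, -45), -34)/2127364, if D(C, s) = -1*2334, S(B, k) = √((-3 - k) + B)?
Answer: -1167/1063682 ≈ -0.0010971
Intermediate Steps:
S(B, k) = √(-3 + B - k)
D(C, s) = -2334
D(S(-46, -45), -34)/2127364 = -2334/2127364 = -2334*1/2127364 = -1167/1063682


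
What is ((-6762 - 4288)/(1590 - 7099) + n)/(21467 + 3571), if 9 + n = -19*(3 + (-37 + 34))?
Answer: -38531/137934342 ≈ -0.00027934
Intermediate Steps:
n = -9 (n = -9 - 19*(3 + (-37 + 34)) = -9 - 19*(3 - 3) = -9 - 19*0 = -9 + 0 = -9)
((-6762 - 4288)/(1590 - 7099) + n)/(21467 + 3571) = ((-6762 - 4288)/(1590 - 7099) - 9)/(21467 + 3571) = (-11050/(-5509) - 9)/25038 = (-11050*(-1/5509) - 9)*(1/25038) = (11050/5509 - 9)*(1/25038) = -38531/5509*1/25038 = -38531/137934342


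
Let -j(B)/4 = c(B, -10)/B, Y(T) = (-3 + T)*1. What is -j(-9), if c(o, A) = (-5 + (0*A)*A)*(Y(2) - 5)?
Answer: -40/3 ≈ -13.333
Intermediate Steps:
Y(T) = -3 + T
c(o, A) = 30 (c(o, A) = (-5 + (0*A)*A)*((-3 + 2) - 5) = (-5 + 0*A)*(-1 - 5) = (-5 + 0)*(-6) = -5*(-6) = 30)
j(B) = -120/B
-j(-9) = -(-120)/(-9) = -(-120)*(-1)/9 = -1*40/3 = -40/3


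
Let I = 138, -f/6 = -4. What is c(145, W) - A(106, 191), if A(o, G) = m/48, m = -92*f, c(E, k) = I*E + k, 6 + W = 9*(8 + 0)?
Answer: 20122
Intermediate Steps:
f = 24 (f = -6*(-4) = 24)
W = 66 (W = -6 + 9*(8 + 0) = -6 + 9*8 = -6 + 72 = 66)
c(E, k) = k + 138*E (c(E, k) = 138*E + k = k + 138*E)
m = -2208 (m = -92*24 = -2208)
A(o, G) = -46 (A(o, G) = -2208/48 = -2208*1/48 = -46)
c(145, W) - A(106, 191) = (66 + 138*145) - 1*(-46) = (66 + 20010) + 46 = 20076 + 46 = 20122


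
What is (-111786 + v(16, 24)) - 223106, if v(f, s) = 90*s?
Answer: -332732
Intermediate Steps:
(-111786 + v(16, 24)) - 223106 = (-111786 + 90*24) - 223106 = (-111786 + 2160) - 223106 = -109626 - 223106 = -332732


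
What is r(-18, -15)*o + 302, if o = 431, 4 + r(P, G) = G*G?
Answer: 95553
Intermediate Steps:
r(P, G) = -4 + G² (r(P, G) = -4 + G*G = -4 + G²)
r(-18, -15)*o + 302 = (-4 + (-15)²)*431 + 302 = (-4 + 225)*431 + 302 = 221*431 + 302 = 95251 + 302 = 95553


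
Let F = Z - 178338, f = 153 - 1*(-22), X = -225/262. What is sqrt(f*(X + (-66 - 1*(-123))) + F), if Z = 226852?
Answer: sqrt(4004602666)/262 ≈ 241.53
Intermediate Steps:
X = -225/262 (X = -225*1/262 = -225/262 ≈ -0.85878)
f = 175 (f = 153 + 22 = 175)
F = 48514 (F = 226852 - 178338 = 48514)
sqrt(f*(X + (-66 - 1*(-123))) + F) = sqrt(175*(-225/262 + (-66 - 1*(-123))) + 48514) = sqrt(175*(-225/262 + (-66 + 123)) + 48514) = sqrt(175*(-225/262 + 57) + 48514) = sqrt(175*(14709/262) + 48514) = sqrt(2574075/262 + 48514) = sqrt(15284743/262) = sqrt(4004602666)/262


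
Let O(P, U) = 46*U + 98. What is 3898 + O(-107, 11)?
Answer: 4502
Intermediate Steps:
O(P, U) = 98 + 46*U
3898 + O(-107, 11) = 3898 + (98 + 46*11) = 3898 + (98 + 506) = 3898 + 604 = 4502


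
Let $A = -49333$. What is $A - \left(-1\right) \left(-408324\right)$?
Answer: $-457657$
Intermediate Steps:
$A - \left(-1\right) \left(-408324\right) = -49333 - \left(-1\right) \left(-408324\right) = -49333 - 408324 = -457657$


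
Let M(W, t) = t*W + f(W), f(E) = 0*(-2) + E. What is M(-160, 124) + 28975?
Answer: 8975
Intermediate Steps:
f(E) = E (f(E) = 0 + E = E)
M(W, t) = W + W*t (M(W, t) = t*W + W = W*t + W = W + W*t)
M(-160, 124) + 28975 = -160*(1 + 124) + 28975 = -160*125 + 28975 = -20000 + 28975 = 8975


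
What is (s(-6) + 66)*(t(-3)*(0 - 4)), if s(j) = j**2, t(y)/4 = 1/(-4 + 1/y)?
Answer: 4896/13 ≈ 376.62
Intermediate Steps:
t(y) = 4/(-4 + 1/y)
(s(-6) + 66)*(t(-3)*(0 - 4)) = ((-6)**2 + 66)*((-4*(-3)/(-1 + 4*(-3)))*(0 - 4)) = (36 + 66)*(-4*(-3)/(-1 - 12)*(-4)) = 102*(-4*(-3)/(-13)*(-4)) = 102*(-4*(-3)*(-1/13)*(-4)) = 102*(-12/13*(-4)) = 102*(48/13) = 4896/13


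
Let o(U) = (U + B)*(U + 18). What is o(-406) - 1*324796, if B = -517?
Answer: 33328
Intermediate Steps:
o(U) = (-517 + U)*(18 + U) (o(U) = (U - 517)*(U + 18) = (-517 + U)*(18 + U))
o(-406) - 1*324796 = (-9306 + (-406)² - 499*(-406)) - 1*324796 = (-9306 + 164836 + 202594) - 324796 = 358124 - 324796 = 33328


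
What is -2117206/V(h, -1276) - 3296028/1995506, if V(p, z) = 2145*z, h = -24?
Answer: -92238409237/105033458310 ≈ -0.87818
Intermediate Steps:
-2117206/V(h, -1276) - 3296028/1995506 = -2117206/(2145*(-1276)) - 3296028/1995506 = -2117206/(-2737020) - 3296028*1/1995506 = -2117206*(-1/2737020) - 1648014/997753 = 81431/105270 - 1648014/997753 = -92238409237/105033458310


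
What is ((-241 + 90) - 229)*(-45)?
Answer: 17100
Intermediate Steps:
((-241 + 90) - 229)*(-45) = (-151 - 229)*(-45) = -380*(-45) = 17100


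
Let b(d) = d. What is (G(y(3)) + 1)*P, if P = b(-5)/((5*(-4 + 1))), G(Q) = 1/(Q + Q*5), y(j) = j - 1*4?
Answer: 5/18 ≈ 0.27778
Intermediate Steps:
y(j) = -4 + j (y(j) = j - 4 = -4 + j)
G(Q) = 1/(6*Q) (G(Q) = 1/(Q + 5*Q) = 1/(6*Q))
P = 1/3 (P = -5*1/(5*(-4 + 1)) = -5/(5*(-3)) = -5/(-15) = -5*(-1/15) = 1/3 ≈ 0.33333)
(G(y(3)) + 1)*P = (1/(6*(-4 + 3)) + 1)*(1/3) = ((1/6)/(-1) + 1)*(1/3) = ((1/6)*(-1) + 1)*(1/3) = (-1/6 + 1)*(1/3) = (5/6)*(1/3) = 5/18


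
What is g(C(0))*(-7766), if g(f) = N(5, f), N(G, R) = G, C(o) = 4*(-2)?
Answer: -38830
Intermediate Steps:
C(o) = -8
g(f) = 5
g(C(0))*(-7766) = 5*(-7766) = -38830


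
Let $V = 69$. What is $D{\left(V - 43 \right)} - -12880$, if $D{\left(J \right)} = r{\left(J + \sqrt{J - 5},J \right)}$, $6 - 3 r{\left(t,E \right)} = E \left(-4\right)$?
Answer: $\frac{38750}{3} \approx 12917.0$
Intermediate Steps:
$r{\left(t,E \right)} = 2 + \frac{4 E}{3}$ ($r{\left(t,E \right)} = 2 - \frac{E \left(-4\right)}{3} = 2 - \frac{\left(-4\right) E}{3} = 2 + \frac{4 E}{3}$)
$D{\left(J \right)} = 2 + \frac{4 J}{3}$
$D{\left(V - 43 \right)} - -12880 = \left(2 + \frac{4 \left(69 - 43\right)}{3}\right) - -12880 = \left(2 + \frac{4}{3} \cdot 26\right) + 12880 = \left(2 + \frac{104}{3}\right) + 12880 = \frac{110}{3} + 12880 = \frac{38750}{3}$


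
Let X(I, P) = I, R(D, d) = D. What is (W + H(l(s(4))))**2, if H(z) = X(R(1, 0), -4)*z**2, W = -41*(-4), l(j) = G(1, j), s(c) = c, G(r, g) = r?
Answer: 27225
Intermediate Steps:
l(j) = 1
W = 164
H(z) = z**2 (H(z) = 1*z**2 = z**2)
(W + H(l(s(4))))**2 = (164 + 1**2)**2 = (164 + 1)**2 = 165**2 = 27225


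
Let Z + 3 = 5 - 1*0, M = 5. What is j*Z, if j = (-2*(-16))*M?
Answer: 320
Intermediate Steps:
Z = 2 (Z = -3 + (5 - 1*0) = -3 + (5 + 0) = -3 + 5 = 2)
j = 160 (j = -2*(-16)*5 = 32*5 = 160)
j*Z = 160*2 = 320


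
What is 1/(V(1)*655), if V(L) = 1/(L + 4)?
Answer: 1/131 ≈ 0.0076336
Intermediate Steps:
V(L) = 1/(4 + L)
1/(V(1)*655) = 1/(655/(4 + 1)) = 1/(655/5) = 1/((⅕)*655) = 1/131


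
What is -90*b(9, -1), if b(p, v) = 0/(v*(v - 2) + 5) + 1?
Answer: -90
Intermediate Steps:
b(p, v) = 1 (b(p, v) = 0/(v*(-2 + v) + 5) + 1 = 0/(5 + v*(-2 + v)) + 1 = 0 + 1 = 1)
-90*b(9, -1) = -90*1 = -90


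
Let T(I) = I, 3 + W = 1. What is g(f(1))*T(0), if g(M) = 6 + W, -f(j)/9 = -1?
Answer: 0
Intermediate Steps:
W = -2 (W = -3 + 1 = -2)
f(j) = 9 (f(j) = -9*(-1) = 9)
g(M) = 4 (g(M) = 6 - 2 = 4)
g(f(1))*T(0) = 4*0 = 0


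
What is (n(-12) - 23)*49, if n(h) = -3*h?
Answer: 637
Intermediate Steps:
(n(-12) - 23)*49 = (-3*(-12) - 23)*49 = (36 - 23)*49 = 13*49 = 637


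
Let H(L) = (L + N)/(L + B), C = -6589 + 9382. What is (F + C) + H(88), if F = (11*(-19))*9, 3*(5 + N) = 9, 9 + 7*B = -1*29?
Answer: 263869/289 ≈ 913.04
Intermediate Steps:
B = -38/7 (B = -9/7 + (-1*29)/7 = -9/7 + (⅐)*(-29) = -9/7 - 29/7 = -38/7 ≈ -5.4286)
N = -2 (N = -5 + (⅓)*9 = -5 + 3 = -2)
C = 2793
F = -1881 (F = -209*9 = -1881)
H(L) = (-2 + L)/(-38/7 + L) (H(L) = (L - 2)/(L - 38/7) = (-2 + L)/(-38/7 + L))
(F + C) + H(88) = (-1881 + 2793) + 7*(-2 + 88)/(-38 + 7*88) = 912 + 7*86/(-38 + 616) = 912 + 7*86/578 = 912 + 7*(1/578)*86 = 912 + 301/289 = 263869/289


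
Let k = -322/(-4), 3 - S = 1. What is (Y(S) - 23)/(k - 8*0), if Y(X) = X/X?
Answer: -44/161 ≈ -0.27329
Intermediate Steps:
S = 2 (S = 3 - 1*1 = 3 - 1 = 2)
k = 161/2 (k = -322*(-1/4) = 161/2 ≈ 80.500)
Y(X) = 1
(Y(S) - 23)/(k - 8*0) = (1 - 23)/(161/2 - 8*0) = -22/(161/2 + 0) = -22/161/2 = -22*2/161 = -44/161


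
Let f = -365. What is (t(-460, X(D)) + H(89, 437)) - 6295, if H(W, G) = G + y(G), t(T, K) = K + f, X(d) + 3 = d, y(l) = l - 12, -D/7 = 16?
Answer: -5913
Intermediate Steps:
D = -112 (D = -7*16 = -112)
y(l) = -12 + l
X(d) = -3 + d
t(T, K) = -365 + K (t(T, K) = K - 365 = -365 + K)
H(W, G) = -12 + 2*G (H(W, G) = G + (-12 + G) = -12 + 2*G)
(t(-460, X(D)) + H(89, 437)) - 6295 = ((-365 + (-3 - 112)) + (-12 + 2*437)) - 6295 = ((-365 - 115) + (-12 + 874)) - 6295 = (-480 + 862) - 6295 = 382 - 6295 = -5913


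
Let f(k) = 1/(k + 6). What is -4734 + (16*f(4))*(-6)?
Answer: -23718/5 ≈ -4743.6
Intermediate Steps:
f(k) = 1/(6 + k)
-4734 + (16*f(4))*(-6) = -4734 + (16/(6 + 4))*(-6) = -4734 + (16/10)*(-6) = -4734 + (16*(1/10))*(-6) = -4734 + (8/5)*(-6) = -4734 - 48/5 = -23718/5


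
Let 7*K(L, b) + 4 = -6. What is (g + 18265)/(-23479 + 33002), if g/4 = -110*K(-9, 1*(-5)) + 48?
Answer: 133599/66661 ≈ 2.0042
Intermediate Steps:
K(L, b) = -10/7 (K(L, b) = -4/7 + (⅐)*(-6) = -4/7 - 6/7 = -10/7)
g = 5744/7 (g = 4*(-110*(-10/7) + 48) = 4*(1100/7 + 48) = 4*(1436/7) = 5744/7 ≈ 820.57)
(g + 18265)/(-23479 + 33002) = (5744/7 + 18265)/(-23479 + 33002) = (133599/7)/9523 = (133599/7)*(1/9523) = 133599/66661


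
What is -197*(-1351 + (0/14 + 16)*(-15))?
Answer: 313427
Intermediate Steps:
-197*(-1351 + (0/14 + 16)*(-15)) = -197*(-1351 + (0*(1/14) + 16)*(-15)) = -197*(-1351 + (0 + 16)*(-15)) = -197*(-1351 + 16*(-15)) = -197*(-1351 - 240) = -197*(-1591) = 313427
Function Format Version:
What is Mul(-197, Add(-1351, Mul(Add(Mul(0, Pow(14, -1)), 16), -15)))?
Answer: 313427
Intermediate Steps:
Mul(-197, Add(-1351, Mul(Add(Mul(0, Pow(14, -1)), 16), -15))) = Mul(-197, Add(-1351, Mul(Add(Mul(0, Rational(1, 14)), 16), -15))) = Mul(-197, Add(-1351, Mul(Add(0, 16), -15))) = Mul(-197, Add(-1351, Mul(16, -15))) = Mul(-197, Add(-1351, -240)) = Mul(-197, -1591) = 313427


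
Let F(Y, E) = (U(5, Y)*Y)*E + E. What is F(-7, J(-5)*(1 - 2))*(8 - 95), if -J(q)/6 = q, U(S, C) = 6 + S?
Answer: -198360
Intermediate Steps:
J(q) = -6*q
F(Y, E) = E + 11*E*Y (F(Y, E) = ((6 + 5)*Y)*E + E = (11*Y)*E + E = 11*E*Y + E = E + 11*E*Y)
F(-7, J(-5)*(1 - 2))*(8 - 95) = (((-6*(-5))*(1 - 2))*(1 + 11*(-7)))*(8 - 95) = ((30*(-1))*(1 - 77))*(-87) = -30*(-76)*(-87) = 2280*(-87) = -198360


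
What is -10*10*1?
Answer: -100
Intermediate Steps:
-10*10*1 = -100*1 = -100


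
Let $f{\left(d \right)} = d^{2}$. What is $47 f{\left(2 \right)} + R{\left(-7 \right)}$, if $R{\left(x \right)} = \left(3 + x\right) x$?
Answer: $216$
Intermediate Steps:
$R{\left(x \right)} = x \left(3 + x\right)$
$47 f{\left(2 \right)} + R{\left(-7 \right)} = 47 \cdot 2^{2} - 7 \left(3 - 7\right) = 47 \cdot 4 - -28 = 188 + 28 = 216$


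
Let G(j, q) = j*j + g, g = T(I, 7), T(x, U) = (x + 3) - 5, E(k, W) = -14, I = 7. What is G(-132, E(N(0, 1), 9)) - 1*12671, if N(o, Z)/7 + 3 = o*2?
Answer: 4758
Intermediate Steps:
N(o, Z) = -21 + 14*o (N(o, Z) = -21 + 7*(o*2) = -21 + 7*(2*o) = -21 + 14*o)
T(x, U) = -2 + x (T(x, U) = (3 + x) - 5 = -2 + x)
g = 5 (g = -2 + 7 = 5)
G(j, q) = 5 + j² (G(j, q) = j*j + 5 = j² + 5 = 5 + j²)
G(-132, E(N(0, 1), 9)) - 1*12671 = (5 + (-132)²) - 1*12671 = (5 + 17424) - 12671 = 17429 - 12671 = 4758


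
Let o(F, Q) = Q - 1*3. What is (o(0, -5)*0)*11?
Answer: 0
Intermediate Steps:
o(F, Q) = -3 + Q (o(F, Q) = Q - 3 = -3 + Q)
(o(0, -5)*0)*11 = ((-3 - 5)*0)*11 = -8*0*11 = 0*11 = 0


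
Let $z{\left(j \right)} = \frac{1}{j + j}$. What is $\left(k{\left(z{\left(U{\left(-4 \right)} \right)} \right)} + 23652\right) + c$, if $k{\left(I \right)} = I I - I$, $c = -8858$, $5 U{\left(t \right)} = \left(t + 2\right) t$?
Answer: $\frac{3787209}{256} \approx 14794.0$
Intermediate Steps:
$U{\left(t \right)} = \frac{t \left(2 + t\right)}{5}$ ($U{\left(t \right)} = \frac{\left(t + 2\right) t}{5} = \frac{\left(2 + t\right) t}{5} = \frac{t \left(2 + t\right)}{5}$)
$z{\left(j \right)} = \frac{1}{2 j}$
$k{\left(I \right)} = I^{2} - I$
$\left(k{\left(z{\left(U{\left(-4 \right)} \right)} \right)} + 23652\right) + c = \left(\frac{1}{2 \cdot \frac{1}{5} \left(-4\right) \left(2 - 4\right)} \left(-1 + \frac{1}{2 \cdot \frac{1}{5} \left(-4\right) \left(2 - 4\right)}\right) + 23652\right) - 8858 = \left(\frac{1}{2 \cdot \frac{1}{5} \left(-4\right) \left(-2\right)} \left(-1 + \frac{1}{2 \cdot \frac{1}{5} \left(-4\right) \left(-2\right)}\right) + 23652\right) - 8858 = \left(\frac{1}{2 \cdot \frac{8}{5}} \left(-1 + \frac{1}{2 \cdot \frac{8}{5}}\right) + 23652\right) - 8858 = \left(\frac{1}{2} \cdot \frac{5}{8} \left(-1 + \frac{1}{2} \cdot \frac{5}{8}\right) + 23652\right) - 8858 = \left(\frac{5 \left(-1 + \frac{5}{16}\right)}{16} + 23652\right) - 8858 = \left(\frac{5}{16} \left(- \frac{11}{16}\right) + 23652\right) - 8858 = \left(- \frac{55}{256} + 23652\right) - 8858 = \frac{6054857}{256} - 8858 = \frac{3787209}{256}$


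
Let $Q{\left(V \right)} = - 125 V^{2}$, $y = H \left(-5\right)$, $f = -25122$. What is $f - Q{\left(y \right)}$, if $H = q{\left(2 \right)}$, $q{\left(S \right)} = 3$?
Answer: $3003$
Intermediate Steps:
$H = 3$
$y = -15$ ($y = 3 \left(-5\right) = -15$)
$f - Q{\left(y \right)} = -25122 - - 125 \left(-15\right)^{2} = -25122 - \left(-125\right) 225 = -25122 - -28125 = -25122 + 28125 = 3003$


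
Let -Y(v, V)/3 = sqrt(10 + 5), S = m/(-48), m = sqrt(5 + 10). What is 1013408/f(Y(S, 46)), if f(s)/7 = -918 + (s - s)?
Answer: -506704/3213 ≈ -157.70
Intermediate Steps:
m = sqrt(15) ≈ 3.8730
S = -sqrt(15)/48 (S = sqrt(15)/(-48) = sqrt(15)*(-1/48) = -sqrt(15)/48 ≈ -0.080687)
Y(v, V) = -3*sqrt(15) (Y(v, V) = -3*sqrt(10 + 5) = -3*sqrt(15))
f(s) = -6426 (f(s) = 7*(-918 + (s - s)) = 7*(-918 + 0) = 7*(-918) = -6426)
1013408/f(Y(S, 46)) = 1013408/(-6426) = 1013408*(-1/6426) = -506704/3213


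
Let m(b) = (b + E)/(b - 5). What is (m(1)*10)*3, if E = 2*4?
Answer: -135/2 ≈ -67.500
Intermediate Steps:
E = 8
m(b) = (8 + b)/(-5 + b) (m(b) = (b + 8)/(b - 5) = (8 + b)/(-5 + b))
(m(1)*10)*3 = (((8 + 1)/(-5 + 1))*10)*3 = ((9/(-4))*10)*3 = (-¼*9*10)*3 = -9/4*10*3 = -45/2*3 = -135/2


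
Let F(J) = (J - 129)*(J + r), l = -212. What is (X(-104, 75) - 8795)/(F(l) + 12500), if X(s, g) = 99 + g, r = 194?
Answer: -8621/18638 ≈ -0.46255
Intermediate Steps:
F(J) = (-129 + J)*(194 + J) (F(J) = (J - 129)*(J + 194) = (-129 + J)*(194 + J))
(X(-104, 75) - 8795)/(F(l) + 12500) = ((99 + 75) - 8795)/((-25026 + (-212)² + 65*(-212)) + 12500) = (174 - 8795)/((-25026 + 44944 - 13780) + 12500) = -8621/(6138 + 12500) = -8621/18638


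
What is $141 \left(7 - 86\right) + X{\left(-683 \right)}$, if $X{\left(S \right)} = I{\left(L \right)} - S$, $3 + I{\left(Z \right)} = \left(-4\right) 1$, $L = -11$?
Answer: $-10463$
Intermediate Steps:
$I{\left(Z \right)} = -7$ ($I{\left(Z \right)} = -3 - 4 = -7$)
$X{\left(S \right)} = -7 - S$
$141 \left(7 - 86\right) + X{\left(-683 \right)} = 141 \left(7 - 86\right) - -676 = 141 \left(-79\right) + \left(-7 + 683\right) = -11139 + 676 = -10463$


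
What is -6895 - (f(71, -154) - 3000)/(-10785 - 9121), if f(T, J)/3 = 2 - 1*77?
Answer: -137255095/19906 ≈ -6895.2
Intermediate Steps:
f(T, J) = -225 (f(T, J) = 3*(2 - 1*77) = 3*(2 - 77) = 3*(-75) = -225)
-6895 - (f(71, -154) - 3000)/(-10785 - 9121) = -6895 - (-225 - 3000)/(-10785 - 9121) = -6895 - (-3225)/(-19906) = -6895 - (-3225)*(-1)/19906 = -6895 - 1*3225/19906 = -6895 - 3225/19906 = -137255095/19906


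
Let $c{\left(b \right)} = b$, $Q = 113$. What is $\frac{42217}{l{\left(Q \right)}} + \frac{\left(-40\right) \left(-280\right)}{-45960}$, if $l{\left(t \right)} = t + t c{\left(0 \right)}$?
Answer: $\frac{48475693}{129837} \approx 373.36$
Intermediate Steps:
$l{\left(t \right)} = t$ ($l{\left(t \right)} = t + t 0 = t + 0 = t$)
$\frac{42217}{l{\left(Q \right)}} + \frac{\left(-40\right) \left(-280\right)}{-45960} = \frac{42217}{113} + \frac{\left(-40\right) \left(-280\right)}{-45960} = 42217 \cdot \frac{1}{113} + 11200 \left(- \frac{1}{45960}\right) = \frac{42217}{113} - \frac{280}{1149} = \frac{48475693}{129837}$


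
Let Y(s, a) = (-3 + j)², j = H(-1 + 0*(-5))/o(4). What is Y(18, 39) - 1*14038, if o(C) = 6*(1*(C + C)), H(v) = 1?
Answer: -32323103/2304 ≈ -14029.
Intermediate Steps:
o(C) = 12*C (o(C) = 6*(1*(2*C)) = 6*(2*C) = 12*C)
j = 1/48 (j = 1/(12*4) = 1/48 ≈ 0.020833)
Y(s, a) = 20449/2304 (Y(s, a) = (-3 + 1/48)² = (-143/48)² = 20449/2304)
Y(18, 39) - 1*14038 = 20449/2304 - 1*14038 = 20449/2304 - 14038 = -32323103/2304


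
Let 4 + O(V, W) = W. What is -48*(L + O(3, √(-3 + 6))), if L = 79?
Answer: -3600 - 48*√3 ≈ -3683.1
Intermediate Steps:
O(V, W) = -4 + W
-48*(L + O(3, √(-3 + 6))) = -48*(79 + (-4 + √(-3 + 6))) = -48*(79 + (-4 + √3)) = -48*(75 + √3) = -3600 - 48*√3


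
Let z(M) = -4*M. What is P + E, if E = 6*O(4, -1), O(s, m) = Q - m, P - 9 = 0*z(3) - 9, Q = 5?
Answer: 36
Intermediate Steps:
P = 0 (P = 9 + (0*(-4*3) - 9) = 9 + (0*(-12) - 9) = 9 + (0 - 9) = 9 - 9 = 0)
O(s, m) = 5 - m
E = 36 (E = 6*(5 - 1*(-1)) = 6*(5 + 1) = 6*6 = 36)
P + E = 0 + 36 = 36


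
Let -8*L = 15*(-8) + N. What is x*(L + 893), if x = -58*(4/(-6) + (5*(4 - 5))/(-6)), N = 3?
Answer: -210569/24 ≈ -8773.7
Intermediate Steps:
L = 117/8 (L = -(15*(-8) + 3)/8 = -(-120 + 3)/8 = -1/8*(-117) = 117/8 ≈ 14.625)
x = -29/3 (x = -58*(4*(-1/6) + (5*(-1))*(-1/6)) = -58*(-2/3 - 5*(-1/6)) = -58*(-2/3 + 5/6) = -58*1/6 = -29/3 ≈ -9.6667)
x*(L + 893) = -29*(117/8 + 893)/3 = -29/3*7261/8 = -210569/24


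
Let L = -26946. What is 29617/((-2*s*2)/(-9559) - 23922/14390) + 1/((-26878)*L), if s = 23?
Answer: -210754831868633926103/11761197051951756 ≈ -17920.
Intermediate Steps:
29617/((-2*s*2)/(-9559) - 23922/14390) + 1/((-26878)*L) = 29617/((-2*23*2)/(-9559) - 23922/14390) + 1/(-26878*(-26946)) = 29617/(-46*2*(-1/9559) - 23922*1/14390) - 1/26878*(-1/26946) = 29617/(-92*(-1/9559) - 11961/7195) + 1/724254588 = 29617/(92/9559 - 11961/7195) + 1/724254588 = 29617/(-113673259/68777005) + 1/724254588 = 29617*(-68777005/113673259) + 1/724254588 = -290995508155/16239037 + 1/724254588 = -210754831868633926103/11761197051951756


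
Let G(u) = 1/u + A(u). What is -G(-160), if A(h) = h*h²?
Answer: 655360001/160 ≈ 4.0960e+6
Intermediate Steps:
A(h) = h³
G(u) = 1/u + u³
-G(-160) = -(1 + (-160)⁴)/(-160) = -(-1)*(1 + 655360000)/160 = -(-1)*655360001/160 = -1*(-655360001/160) = 655360001/160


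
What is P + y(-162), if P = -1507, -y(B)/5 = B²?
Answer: -132727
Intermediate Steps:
y(B) = -5*B²
P + y(-162) = -1507 - 5*(-162)² = -1507 - 5*26244 = -1507 - 131220 = -132727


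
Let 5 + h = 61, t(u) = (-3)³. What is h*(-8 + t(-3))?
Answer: -1960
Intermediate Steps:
t(u) = -27
h = 56 (h = -5 + 61 = 56)
h*(-8 + t(-3)) = 56*(-8 - 27) = 56*(-35) = -1960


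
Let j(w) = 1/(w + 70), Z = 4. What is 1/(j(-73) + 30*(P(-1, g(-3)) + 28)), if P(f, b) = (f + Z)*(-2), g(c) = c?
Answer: 3/1979 ≈ 0.0015159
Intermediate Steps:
P(f, b) = -8 - 2*f (P(f, b) = (f + 4)*(-2) = (4 + f)*(-2) = -8 - 2*f)
j(w) = 1/(70 + w)
1/(j(-73) + 30*(P(-1, g(-3)) + 28)) = 1/(1/(70 - 73) + 30*((-8 - 2*(-1)) + 28)) = 1/(1/(-3) + 30*((-8 + 2) + 28)) = 1/(-⅓ + 30*(-6 + 28)) = 1/(-⅓ + 30*22) = 1/(-⅓ + 660) = 1/(1979/3) = 3/1979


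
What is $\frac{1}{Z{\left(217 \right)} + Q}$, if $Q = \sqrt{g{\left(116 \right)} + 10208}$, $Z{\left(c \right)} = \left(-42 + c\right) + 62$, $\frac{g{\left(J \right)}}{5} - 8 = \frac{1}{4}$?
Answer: $\frac{948}{183679} - \frac{2 \sqrt{40997}}{183679} \approx 0.0029565$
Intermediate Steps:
$g{\left(J \right)} = \frac{165}{4}$ ($g{\left(J \right)} = 40 + \frac{5}{4} = \frac{165}{4}$)
$Z{\left(c \right)} = 20 + c$
$Q = \frac{\sqrt{40997}}{2}$ ($Q = \sqrt{\frac{165}{4} + 10208} = \sqrt{\frac{40997}{4}} = \frac{\sqrt{40997}}{2} \approx 101.24$)
$\frac{1}{Z{\left(217 \right)} + Q} = \frac{1}{\left(20 + 217\right) + \frac{\sqrt{40997}}{2}} = \frac{1}{237 + \frac{\sqrt{40997}}{2}}$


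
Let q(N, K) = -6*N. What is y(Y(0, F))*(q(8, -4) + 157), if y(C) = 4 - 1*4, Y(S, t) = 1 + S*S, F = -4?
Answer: 0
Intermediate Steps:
Y(S, t) = 1 + S**2
y(C) = 0 (y(C) = 4 - 4 = 0)
y(Y(0, F))*(q(8, -4) + 157) = 0*(-6*8 + 157) = 0*(-48 + 157) = 0*109 = 0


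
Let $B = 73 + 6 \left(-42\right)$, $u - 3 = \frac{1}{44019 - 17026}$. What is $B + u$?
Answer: $- \frac{4750767}{26993} \approx -176.0$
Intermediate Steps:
$u = \frac{80980}{26993}$ ($u = 3 + \frac{1}{44019 - 17026} = 3 + \frac{1}{26993} = \frac{80980}{26993} \approx 3.0$)
$B = -179$ ($B = 73 - 252 = -179$)
$B + u = -179 + \frac{80980}{26993} = - \frac{4750767}{26993}$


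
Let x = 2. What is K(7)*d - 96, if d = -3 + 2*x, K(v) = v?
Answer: -89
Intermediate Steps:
d = 1 (d = -3 + 2*2 = -3 + 4 = 1)
K(7)*d - 96 = 7*1 - 96 = 7 - 96 = -89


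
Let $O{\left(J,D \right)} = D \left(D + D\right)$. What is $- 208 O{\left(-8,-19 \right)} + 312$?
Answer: $-149864$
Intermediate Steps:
$O{\left(J,D \right)} = 2 D^{2}$ ($O{\left(J,D \right)} = D 2 D = 2 D^{2}$)
$- 208 O{\left(-8,-19 \right)} + 312 = - 208 \cdot 2 \left(-19\right)^{2} + 312 = - 208 \cdot 2 \cdot 361 + 312 = \left(-208\right) 722 + 312 = -150176 + 312 = -149864$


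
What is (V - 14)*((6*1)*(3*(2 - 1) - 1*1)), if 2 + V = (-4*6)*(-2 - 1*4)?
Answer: 1536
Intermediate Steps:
V = 142 (V = -2 + (-4*6)*(-2 - 1*4) = -2 - 24*(-2 - 4) = -2 - 24*(-6) = -2 + 144 = 142)
(V - 14)*((6*1)*(3*(2 - 1) - 1*1)) = (142 - 14)*((6*1)*(3*(2 - 1) - 1*1)) = 128*(6*(3*1 - 1)) = 128*(6*(3 - 1)) = 128*(6*2) = 128*12 = 1536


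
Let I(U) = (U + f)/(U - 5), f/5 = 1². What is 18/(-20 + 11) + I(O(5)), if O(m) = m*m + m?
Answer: -⅗ ≈ -0.60000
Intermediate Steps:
f = 5 (f = 5*1² = 5*1 = 5)
O(m) = m + m² (O(m) = m² + m = m + m²)
I(U) = (5 + U)/(-5 + U) (I(U) = (U + 5)/(U - 5) = (5 + U)/(-5 + U))
18/(-20 + 11) + I(O(5)) = 18/(-20 + 11) + (5 + 5*(1 + 5))/(-5 + 5*(1 + 5)) = 18/(-9) + (5 + 5*6)/(-5 + 5*6) = 18*(-⅑) + (5 + 30)/(-5 + 30) = -2 + 35/25 = -2 + (1/25)*35 = -2 + 7/5 = -⅗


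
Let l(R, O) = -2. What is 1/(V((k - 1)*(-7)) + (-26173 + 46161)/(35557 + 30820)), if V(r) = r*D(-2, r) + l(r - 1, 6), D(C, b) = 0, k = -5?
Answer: -66377/112766 ≈ -0.58863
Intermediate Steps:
V(r) = -2 (V(r) = r*0 - 2 = 0 - 2 = -2)
1/(V((k - 1)*(-7)) + (-26173 + 46161)/(35557 + 30820)) = 1/(-2 + (-26173 + 46161)/(35557 + 30820)) = 1/(-2 + 19988/66377) = 1/(-112766/66377) = -66377/112766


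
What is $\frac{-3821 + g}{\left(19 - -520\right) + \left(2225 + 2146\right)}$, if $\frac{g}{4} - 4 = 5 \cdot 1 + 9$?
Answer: $- \frac{3749}{4910} \approx -0.76354$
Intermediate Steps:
$g = 72$ ($g = 16 + 4 \left(5 \cdot 1 + 9\right) = 16 + 4 \left(5 + 9\right) = 16 + 4 \cdot 14 = 16 + 56 = 72$)
$\frac{-3821 + g}{\left(19 - -520\right) + \left(2225 + 2146\right)} = \frac{-3821 + 72}{\left(19 - -520\right) + \left(2225 + 2146\right)} = - \frac{3749}{\left(19 + 520\right) + 4371} = - \frac{3749}{539 + 4371} = - \frac{3749}{4910}$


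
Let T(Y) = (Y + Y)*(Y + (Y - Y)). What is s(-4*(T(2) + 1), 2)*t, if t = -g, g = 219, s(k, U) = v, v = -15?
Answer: 3285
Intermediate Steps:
T(Y) = 2*Y² (T(Y) = (2*Y)*(Y + 0) = (2*Y)*Y = 2*Y²)
s(k, U) = -15
t = -219 (t = -1*219 = -219)
s(-4*(T(2) + 1), 2)*t = -15*(-219) = 3285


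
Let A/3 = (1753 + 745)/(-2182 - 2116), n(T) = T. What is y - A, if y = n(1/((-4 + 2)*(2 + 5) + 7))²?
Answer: 26536/15043 ≈ 1.7640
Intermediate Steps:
y = 1/49 (y = (1/((-4 + 2)*(2 + 5) + 7))² = (1/(-2*7 + 7))² = (1/(-14 + 7))² = (1/(-7))² = (-⅐)² = 1/49 ≈ 0.020408)
A = -3747/2149 (A = 3*((1753 + 745)/(-2182 - 2116)) = 3*(2498/(-4298)) = 3*(2498*(-1/4298)) = 3*(-1249/2149) = -3747/2149 ≈ -1.7436)
y - A = 1/49 - 1*(-3747/2149) = 1/49 + 3747/2149 = 26536/15043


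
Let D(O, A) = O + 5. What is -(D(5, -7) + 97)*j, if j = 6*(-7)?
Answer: 4494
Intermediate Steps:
j = -42
D(O, A) = 5 + O
-(D(5, -7) + 97)*j = -((5 + 5) + 97)*(-42) = -(10 + 97)*(-42) = -107*(-42) = -1*(-4494) = 4494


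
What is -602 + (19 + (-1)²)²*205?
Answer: 81398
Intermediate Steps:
-602 + (19 + (-1)²)²*205 = -602 + (19 + 1)²*205 = -602 + 20²*205 = -602 + 400*205 = -602 + 82000 = 81398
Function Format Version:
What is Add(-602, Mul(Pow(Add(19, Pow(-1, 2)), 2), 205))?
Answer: 81398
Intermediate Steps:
Add(-602, Mul(Pow(Add(19, Pow(-1, 2)), 2), 205)) = Add(-602, Mul(Pow(Add(19, 1), 2), 205)) = Add(-602, Mul(Pow(20, 2), 205)) = Add(-602, Mul(400, 205)) = Add(-602, 82000) = 81398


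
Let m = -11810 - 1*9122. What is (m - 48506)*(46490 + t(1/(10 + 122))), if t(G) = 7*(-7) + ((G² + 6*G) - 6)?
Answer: -9363531828509/2904 ≈ -3.2244e+9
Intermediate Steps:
m = -20932 (m = -11810 - 9122 = -20932)
t(G) = -55 + G² + 6*G (t(G) = -49 + (-6 + G² + 6*G) = -55 + G² + 6*G)
(m - 48506)*(46490 + t(1/(10 + 122))) = (-20932 - 48506)*(46490 + (-55 + (1/(10 + 122))² + 6/(10 + 122))) = -69438*(46490 + (-55 + (1/132)² + 6/132)) = -69438*(46490 + (-55 + (1/132)² + 6*(1/132))) = -69438*(46490 + (-55 + 1/17424 + 1/22)) = -69438*(46490 - 957527/17424) = -69438*809084233/17424 = -9363531828509/2904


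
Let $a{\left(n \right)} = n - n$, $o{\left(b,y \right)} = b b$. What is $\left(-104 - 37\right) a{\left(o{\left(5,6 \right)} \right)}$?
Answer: $0$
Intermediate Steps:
$o{\left(b,y \right)} = b^{2}$
$a{\left(n \right)} = 0$
$\left(-104 - 37\right) a{\left(o{\left(5,6 \right)} \right)} = \left(-104 - 37\right) 0 = \left(-141\right) 0 = 0$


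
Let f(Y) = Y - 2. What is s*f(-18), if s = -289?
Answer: 5780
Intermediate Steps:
f(Y) = -2 + Y
s*f(-18) = -289*(-2 - 18) = -289*(-20) = 5780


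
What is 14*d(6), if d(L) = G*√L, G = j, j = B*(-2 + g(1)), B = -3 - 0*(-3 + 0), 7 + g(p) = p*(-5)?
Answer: 588*√6 ≈ 1440.3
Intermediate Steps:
g(p) = -7 - 5*p (g(p) = -7 + p*(-5) = -7 - 5*p)
B = -3 (B = -3 - 0*(-3) = -3 - 1*0 = -3 + 0 = -3)
j = 42 (j = -3*(-2 + (-7 - 5*1)) = -3*(-2 + (-7 - 5)) = -3*(-2 - 12) = -3*(-14) = 42)
G = 42
d(L) = 42*√L
14*d(6) = 14*(42*√6) = 588*√6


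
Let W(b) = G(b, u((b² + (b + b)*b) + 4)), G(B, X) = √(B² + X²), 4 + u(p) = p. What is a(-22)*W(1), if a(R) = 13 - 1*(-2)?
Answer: 15*√10 ≈ 47.434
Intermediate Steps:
u(p) = -4 + p
a(R) = 15 (a(R) = 13 + 2 = 15)
W(b) = √(b² + 9*b⁴) (W(b) = √(b² + (-4 + ((b² + (b + b)*b) + 4))²) = √(b² + (-4 + ((b² + (2*b)*b) + 4))²) = √(b² + (-4 + ((b² + 2*b²) + 4))²) = √(b² + (-4 + (3*b² + 4))²) = √(b² + (-4 + (4 + 3*b²))²) = √(b² + (3*b²)²) = √(b² + 9*b⁴))
a(-22)*W(1) = 15*√(1² + 9*1⁴) = 15*√(1 + 9*1) = 15*√(1 + 9) = 15*√10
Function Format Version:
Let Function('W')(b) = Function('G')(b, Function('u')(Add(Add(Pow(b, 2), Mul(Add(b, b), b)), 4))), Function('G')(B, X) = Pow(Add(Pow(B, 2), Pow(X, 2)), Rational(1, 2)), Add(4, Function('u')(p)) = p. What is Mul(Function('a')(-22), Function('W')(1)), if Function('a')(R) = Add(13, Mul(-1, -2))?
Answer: Mul(15, Pow(10, Rational(1, 2))) ≈ 47.434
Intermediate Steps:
Function('u')(p) = Add(-4, p)
Function('a')(R) = 15 (Function('a')(R) = Add(13, 2) = 15)
Function('W')(b) = Pow(Add(Pow(b, 2), Mul(9, Pow(b, 4))), Rational(1, 2)) (Function('W')(b) = Pow(Add(Pow(b, 2), Pow(Add(-4, Add(Add(Pow(b, 2), Mul(Add(b, b), b)), 4)), 2)), Rational(1, 2)) = Pow(Add(Pow(b, 2), Pow(Add(-4, Add(Add(Pow(b, 2), Mul(Mul(2, b), b)), 4)), 2)), Rational(1, 2)) = Pow(Add(Pow(b, 2), Pow(Add(-4, Add(Add(Pow(b, 2), Mul(2, Pow(b, 2))), 4)), 2)), Rational(1, 2)) = Pow(Add(Pow(b, 2), Pow(Add(-4, Add(Mul(3, Pow(b, 2)), 4)), 2)), Rational(1, 2)) = Pow(Add(Pow(b, 2), Pow(Add(-4, Add(4, Mul(3, Pow(b, 2)))), 2)), Rational(1, 2)) = Pow(Add(Pow(b, 2), Pow(Mul(3, Pow(b, 2)), 2)), Rational(1, 2)) = Pow(Add(Pow(b, 2), Mul(9, Pow(b, 4))), Rational(1, 2)))
Mul(Function('a')(-22), Function('W')(1)) = Mul(15, Pow(Add(Pow(1, 2), Mul(9, Pow(1, 4))), Rational(1, 2))) = Mul(15, Pow(Add(1, Mul(9, 1)), Rational(1, 2))) = Mul(15, Pow(Add(1, 9), Rational(1, 2))) = Mul(15, Pow(10, Rational(1, 2)))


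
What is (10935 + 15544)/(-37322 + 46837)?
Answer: 26479/9515 ≈ 2.7829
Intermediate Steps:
(10935 + 15544)/(-37322 + 46837) = 26479/9515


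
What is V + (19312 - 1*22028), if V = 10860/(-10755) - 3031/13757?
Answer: -26802129899/9863769 ≈ -2717.2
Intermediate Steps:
V = -12133295/9863769 (V = 10860*(-1/10755) - 3031*1/13757 = -724/717 - 3031/13757 = -12133295/9863769 ≈ -1.2301)
V + (19312 - 1*22028) = -12133295/9863769 + (19312 - 1*22028) = -12133295/9863769 + (19312 - 22028) = -12133295/9863769 - 2716 = -26802129899/9863769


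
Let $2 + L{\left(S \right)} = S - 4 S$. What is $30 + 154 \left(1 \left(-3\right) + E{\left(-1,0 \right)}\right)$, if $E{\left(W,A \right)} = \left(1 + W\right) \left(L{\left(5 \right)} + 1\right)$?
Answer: $-432$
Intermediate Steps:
$L{\left(S \right)} = -2 - 3 S$ ($L{\left(S \right)} = -2 + \left(S - 4 S\right) = -2 - 3 S$)
$E{\left(W,A \right)} = -16 - 16 W$ ($E{\left(W,A \right)} = \left(1 + W\right) \left(\left(-2 - 15\right) + 1\right) = \left(1 + W\right) \left(-17 + 1\right) = \left(1 + W\right) \left(-16\right) = -16 - 16 W$)
$30 + 154 \left(1 \left(-3\right) + E{\left(-1,0 \right)}\right) = 30 + 154 \left(1 \left(-3\right) - 0\right) = 30 + 154 \left(-3 + \left(-16 + 16\right)\right) = 30 + 154 \left(-3 + 0\right) = 30 + 154 \left(-3\right) = 30 - 462 = -432$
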